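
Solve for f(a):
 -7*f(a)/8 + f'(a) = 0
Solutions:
 f(a) = C1*exp(7*a/8)


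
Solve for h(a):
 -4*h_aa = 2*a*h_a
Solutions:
 h(a) = C1 + C2*erf(a/2)


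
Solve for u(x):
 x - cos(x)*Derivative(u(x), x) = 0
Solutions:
 u(x) = C1 + Integral(x/cos(x), x)


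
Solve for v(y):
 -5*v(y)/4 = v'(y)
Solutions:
 v(y) = C1*exp(-5*y/4)


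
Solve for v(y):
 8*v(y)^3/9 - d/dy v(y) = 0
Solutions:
 v(y) = -3*sqrt(2)*sqrt(-1/(C1 + 8*y))/2
 v(y) = 3*sqrt(2)*sqrt(-1/(C1 + 8*y))/2


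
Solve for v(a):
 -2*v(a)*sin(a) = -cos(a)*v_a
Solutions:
 v(a) = C1/cos(a)^2


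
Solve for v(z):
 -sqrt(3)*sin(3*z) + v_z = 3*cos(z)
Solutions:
 v(z) = C1 + 3*sin(z) - sqrt(3)*cos(3*z)/3


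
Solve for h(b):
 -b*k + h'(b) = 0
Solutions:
 h(b) = C1 + b^2*k/2


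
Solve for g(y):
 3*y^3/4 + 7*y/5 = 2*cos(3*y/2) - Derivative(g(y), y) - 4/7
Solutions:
 g(y) = C1 - 3*y^4/16 - 7*y^2/10 - 4*y/7 + 4*sin(3*y/2)/3


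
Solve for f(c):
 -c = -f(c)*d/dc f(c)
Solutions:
 f(c) = -sqrt(C1 + c^2)
 f(c) = sqrt(C1 + c^2)


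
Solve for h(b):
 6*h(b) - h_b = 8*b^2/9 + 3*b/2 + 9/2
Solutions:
 h(b) = C1*exp(6*b) + 4*b^2/27 + 97*b/324 + 1555/1944


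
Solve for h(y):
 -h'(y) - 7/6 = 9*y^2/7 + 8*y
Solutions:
 h(y) = C1 - 3*y^3/7 - 4*y^2 - 7*y/6


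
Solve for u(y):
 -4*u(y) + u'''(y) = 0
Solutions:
 u(y) = C3*exp(2^(2/3)*y) + (C1*sin(2^(2/3)*sqrt(3)*y/2) + C2*cos(2^(2/3)*sqrt(3)*y/2))*exp(-2^(2/3)*y/2)


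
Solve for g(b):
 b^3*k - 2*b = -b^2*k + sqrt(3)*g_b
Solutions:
 g(b) = C1 + sqrt(3)*b^4*k/12 + sqrt(3)*b^3*k/9 - sqrt(3)*b^2/3


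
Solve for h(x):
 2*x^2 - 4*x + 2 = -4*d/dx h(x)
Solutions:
 h(x) = C1 - x^3/6 + x^2/2 - x/2


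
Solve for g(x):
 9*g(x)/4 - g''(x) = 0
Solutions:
 g(x) = C1*exp(-3*x/2) + C2*exp(3*x/2)


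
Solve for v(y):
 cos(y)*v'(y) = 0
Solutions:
 v(y) = C1


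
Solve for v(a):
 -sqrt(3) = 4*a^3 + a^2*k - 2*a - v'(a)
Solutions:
 v(a) = C1 + a^4 + a^3*k/3 - a^2 + sqrt(3)*a


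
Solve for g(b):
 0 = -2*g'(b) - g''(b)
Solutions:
 g(b) = C1 + C2*exp(-2*b)


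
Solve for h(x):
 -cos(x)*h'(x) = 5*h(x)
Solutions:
 h(x) = C1*sqrt(sin(x) - 1)*(sin(x)^2 - 2*sin(x) + 1)/(sqrt(sin(x) + 1)*(sin(x)^2 + 2*sin(x) + 1))


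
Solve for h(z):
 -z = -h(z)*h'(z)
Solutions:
 h(z) = -sqrt(C1 + z^2)
 h(z) = sqrt(C1 + z^2)


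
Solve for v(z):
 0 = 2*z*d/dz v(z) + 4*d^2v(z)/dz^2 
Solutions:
 v(z) = C1 + C2*erf(z/2)


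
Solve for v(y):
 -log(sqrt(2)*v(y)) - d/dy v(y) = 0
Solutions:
 2*Integral(1/(2*log(_y) + log(2)), (_y, v(y))) = C1 - y


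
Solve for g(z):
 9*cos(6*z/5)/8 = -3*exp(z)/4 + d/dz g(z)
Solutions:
 g(z) = C1 + 3*exp(z)/4 + 15*sin(6*z/5)/16


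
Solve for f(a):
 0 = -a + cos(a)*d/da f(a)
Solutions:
 f(a) = C1 + Integral(a/cos(a), a)


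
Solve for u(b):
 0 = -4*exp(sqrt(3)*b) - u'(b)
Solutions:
 u(b) = C1 - 4*sqrt(3)*exp(sqrt(3)*b)/3


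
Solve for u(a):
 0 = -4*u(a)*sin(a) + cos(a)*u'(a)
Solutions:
 u(a) = C1/cos(a)^4


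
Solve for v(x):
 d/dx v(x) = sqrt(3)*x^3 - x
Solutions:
 v(x) = C1 + sqrt(3)*x^4/4 - x^2/2


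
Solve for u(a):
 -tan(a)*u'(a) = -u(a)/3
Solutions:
 u(a) = C1*sin(a)^(1/3)


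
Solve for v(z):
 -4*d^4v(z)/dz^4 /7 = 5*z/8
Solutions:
 v(z) = C1 + C2*z + C3*z^2 + C4*z^3 - 7*z^5/768


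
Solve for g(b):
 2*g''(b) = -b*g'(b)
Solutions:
 g(b) = C1 + C2*erf(b/2)


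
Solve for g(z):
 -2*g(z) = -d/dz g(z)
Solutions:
 g(z) = C1*exp(2*z)


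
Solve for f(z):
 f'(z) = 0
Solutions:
 f(z) = C1


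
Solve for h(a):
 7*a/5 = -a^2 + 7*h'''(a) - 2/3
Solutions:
 h(a) = C1 + C2*a + C3*a^2 + a^5/420 + a^4/120 + a^3/63


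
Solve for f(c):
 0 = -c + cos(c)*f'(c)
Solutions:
 f(c) = C1 + Integral(c/cos(c), c)


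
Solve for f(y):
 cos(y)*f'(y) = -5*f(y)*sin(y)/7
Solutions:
 f(y) = C1*cos(y)^(5/7)


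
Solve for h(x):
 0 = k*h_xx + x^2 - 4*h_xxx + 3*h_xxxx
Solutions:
 h(x) = C1 + C2*x + C3*exp(x*(2 - sqrt(4 - 3*k))/3) + C4*exp(x*(sqrt(4 - 3*k) + 2)/3) - x^4/(12*k) - 4*x^3/(3*k^2) + x^2*(3 - 16/k)/k^2


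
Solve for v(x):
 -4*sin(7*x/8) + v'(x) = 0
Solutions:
 v(x) = C1 - 32*cos(7*x/8)/7


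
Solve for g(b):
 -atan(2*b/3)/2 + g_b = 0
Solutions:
 g(b) = C1 + b*atan(2*b/3)/2 - 3*log(4*b^2 + 9)/8


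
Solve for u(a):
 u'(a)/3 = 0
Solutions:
 u(a) = C1


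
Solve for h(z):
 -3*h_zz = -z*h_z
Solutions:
 h(z) = C1 + C2*erfi(sqrt(6)*z/6)


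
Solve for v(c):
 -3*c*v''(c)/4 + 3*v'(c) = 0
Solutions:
 v(c) = C1 + C2*c^5


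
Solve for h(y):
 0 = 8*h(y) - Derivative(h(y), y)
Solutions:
 h(y) = C1*exp(8*y)


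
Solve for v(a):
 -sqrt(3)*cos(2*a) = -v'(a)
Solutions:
 v(a) = C1 + sqrt(3)*sin(2*a)/2


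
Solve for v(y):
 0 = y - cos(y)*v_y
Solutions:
 v(y) = C1 + Integral(y/cos(y), y)


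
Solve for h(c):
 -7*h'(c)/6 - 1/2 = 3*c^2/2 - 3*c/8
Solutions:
 h(c) = C1 - 3*c^3/7 + 9*c^2/56 - 3*c/7


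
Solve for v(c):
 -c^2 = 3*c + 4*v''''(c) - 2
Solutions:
 v(c) = C1 + C2*c + C3*c^2 + C4*c^3 - c^6/1440 - c^5/160 + c^4/48


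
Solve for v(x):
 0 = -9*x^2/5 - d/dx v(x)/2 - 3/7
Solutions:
 v(x) = C1 - 6*x^3/5 - 6*x/7


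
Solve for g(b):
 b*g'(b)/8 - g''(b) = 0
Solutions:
 g(b) = C1 + C2*erfi(b/4)


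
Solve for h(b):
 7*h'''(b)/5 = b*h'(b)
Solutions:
 h(b) = C1 + Integral(C2*airyai(5^(1/3)*7^(2/3)*b/7) + C3*airybi(5^(1/3)*7^(2/3)*b/7), b)


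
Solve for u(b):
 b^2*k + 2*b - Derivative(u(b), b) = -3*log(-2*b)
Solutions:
 u(b) = C1 + b^3*k/3 + b^2 + 3*b*log(-b) + 3*b*(-1 + log(2))


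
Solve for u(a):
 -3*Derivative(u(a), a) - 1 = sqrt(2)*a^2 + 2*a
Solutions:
 u(a) = C1 - sqrt(2)*a^3/9 - a^2/3 - a/3


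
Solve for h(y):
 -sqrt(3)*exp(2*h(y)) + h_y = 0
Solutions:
 h(y) = log(-sqrt(-1/(C1 + sqrt(3)*y))) - log(2)/2
 h(y) = log(-1/(C1 + sqrt(3)*y))/2 - log(2)/2


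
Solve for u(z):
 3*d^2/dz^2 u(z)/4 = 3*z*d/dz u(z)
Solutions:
 u(z) = C1 + C2*erfi(sqrt(2)*z)


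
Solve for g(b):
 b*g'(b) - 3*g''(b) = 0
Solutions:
 g(b) = C1 + C2*erfi(sqrt(6)*b/6)


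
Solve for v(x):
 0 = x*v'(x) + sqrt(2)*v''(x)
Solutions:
 v(x) = C1 + C2*erf(2^(1/4)*x/2)


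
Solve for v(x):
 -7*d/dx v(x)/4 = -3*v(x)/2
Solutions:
 v(x) = C1*exp(6*x/7)


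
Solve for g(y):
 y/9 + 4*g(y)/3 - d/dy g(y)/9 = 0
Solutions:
 g(y) = C1*exp(12*y) - y/12 - 1/144


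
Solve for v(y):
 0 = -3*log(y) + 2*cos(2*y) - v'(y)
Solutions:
 v(y) = C1 - 3*y*log(y) + 3*y + sin(2*y)


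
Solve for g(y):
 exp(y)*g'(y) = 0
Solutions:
 g(y) = C1


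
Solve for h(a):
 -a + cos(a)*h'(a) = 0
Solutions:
 h(a) = C1 + Integral(a/cos(a), a)


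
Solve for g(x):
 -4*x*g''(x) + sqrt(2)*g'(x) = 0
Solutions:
 g(x) = C1 + C2*x^(sqrt(2)/4 + 1)


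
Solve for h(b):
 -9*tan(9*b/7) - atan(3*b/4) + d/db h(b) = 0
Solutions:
 h(b) = C1 + b*atan(3*b/4) - 2*log(9*b^2 + 16)/3 - 7*log(cos(9*b/7))


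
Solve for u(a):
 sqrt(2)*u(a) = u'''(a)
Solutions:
 u(a) = C3*exp(2^(1/6)*a) + (C1*sin(2^(1/6)*sqrt(3)*a/2) + C2*cos(2^(1/6)*sqrt(3)*a/2))*exp(-2^(1/6)*a/2)


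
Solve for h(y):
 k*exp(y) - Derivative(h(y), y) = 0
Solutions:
 h(y) = C1 + k*exp(y)


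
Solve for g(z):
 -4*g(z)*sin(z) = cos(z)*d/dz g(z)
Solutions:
 g(z) = C1*cos(z)^4


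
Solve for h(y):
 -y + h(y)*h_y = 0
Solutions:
 h(y) = -sqrt(C1 + y^2)
 h(y) = sqrt(C1 + y^2)


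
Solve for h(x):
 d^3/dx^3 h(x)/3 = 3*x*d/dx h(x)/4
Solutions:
 h(x) = C1 + Integral(C2*airyai(2^(1/3)*3^(2/3)*x/2) + C3*airybi(2^(1/3)*3^(2/3)*x/2), x)


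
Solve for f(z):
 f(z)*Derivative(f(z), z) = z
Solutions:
 f(z) = -sqrt(C1 + z^2)
 f(z) = sqrt(C1 + z^2)


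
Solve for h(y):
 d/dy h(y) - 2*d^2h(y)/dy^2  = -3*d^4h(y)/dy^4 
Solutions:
 h(y) = C1 + C4*exp(-y) + (C2*sin(sqrt(3)*y/6) + C3*cos(sqrt(3)*y/6))*exp(y/2)


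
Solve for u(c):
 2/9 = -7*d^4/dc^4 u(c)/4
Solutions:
 u(c) = C1 + C2*c + C3*c^2 + C4*c^3 - c^4/189


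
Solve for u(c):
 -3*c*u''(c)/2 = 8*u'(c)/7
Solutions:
 u(c) = C1 + C2*c^(5/21)


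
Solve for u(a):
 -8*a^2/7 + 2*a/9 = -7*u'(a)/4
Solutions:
 u(a) = C1 + 32*a^3/147 - 4*a^2/63


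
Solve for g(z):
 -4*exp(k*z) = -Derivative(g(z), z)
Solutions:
 g(z) = C1 + 4*exp(k*z)/k


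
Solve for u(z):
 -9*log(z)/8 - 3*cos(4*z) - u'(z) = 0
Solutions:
 u(z) = C1 - 9*z*log(z)/8 + 9*z/8 - 3*sin(4*z)/4


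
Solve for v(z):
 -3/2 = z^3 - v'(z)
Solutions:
 v(z) = C1 + z^4/4 + 3*z/2


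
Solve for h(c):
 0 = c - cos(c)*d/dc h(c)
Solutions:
 h(c) = C1 + Integral(c/cos(c), c)


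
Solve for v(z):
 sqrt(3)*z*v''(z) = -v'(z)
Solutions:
 v(z) = C1 + C2*z^(1 - sqrt(3)/3)


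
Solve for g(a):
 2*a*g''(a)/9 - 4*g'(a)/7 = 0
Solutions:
 g(a) = C1 + C2*a^(25/7)


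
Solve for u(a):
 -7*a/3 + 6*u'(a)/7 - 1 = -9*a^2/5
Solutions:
 u(a) = C1 - 7*a^3/10 + 49*a^2/36 + 7*a/6


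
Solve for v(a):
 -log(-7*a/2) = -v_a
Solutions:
 v(a) = C1 + a*log(-a) + a*(-1 - log(2) + log(7))


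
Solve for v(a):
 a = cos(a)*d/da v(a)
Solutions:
 v(a) = C1 + Integral(a/cos(a), a)


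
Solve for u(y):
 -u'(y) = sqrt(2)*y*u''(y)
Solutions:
 u(y) = C1 + C2*y^(1 - sqrt(2)/2)


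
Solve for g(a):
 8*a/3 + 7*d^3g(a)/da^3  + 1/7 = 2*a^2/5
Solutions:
 g(a) = C1 + C2*a + C3*a^2 + a^5/1050 - a^4/63 - a^3/294


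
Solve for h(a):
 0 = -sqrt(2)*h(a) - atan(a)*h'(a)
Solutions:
 h(a) = C1*exp(-sqrt(2)*Integral(1/atan(a), a))


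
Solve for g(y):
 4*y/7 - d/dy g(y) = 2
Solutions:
 g(y) = C1 + 2*y^2/7 - 2*y


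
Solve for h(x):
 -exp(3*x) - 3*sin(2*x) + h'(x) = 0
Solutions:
 h(x) = C1 + exp(3*x)/3 - 3*cos(2*x)/2


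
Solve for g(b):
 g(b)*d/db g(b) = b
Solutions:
 g(b) = -sqrt(C1 + b^2)
 g(b) = sqrt(C1 + b^2)


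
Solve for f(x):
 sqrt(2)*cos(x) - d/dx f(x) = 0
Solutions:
 f(x) = C1 + sqrt(2)*sin(x)


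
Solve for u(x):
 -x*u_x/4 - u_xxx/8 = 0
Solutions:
 u(x) = C1 + Integral(C2*airyai(-2^(1/3)*x) + C3*airybi(-2^(1/3)*x), x)


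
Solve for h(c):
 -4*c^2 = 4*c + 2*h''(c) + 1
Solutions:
 h(c) = C1 + C2*c - c^4/6 - c^3/3 - c^2/4


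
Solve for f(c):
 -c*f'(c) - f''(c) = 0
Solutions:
 f(c) = C1 + C2*erf(sqrt(2)*c/2)


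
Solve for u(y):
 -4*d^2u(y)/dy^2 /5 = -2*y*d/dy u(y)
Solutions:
 u(y) = C1 + C2*erfi(sqrt(5)*y/2)


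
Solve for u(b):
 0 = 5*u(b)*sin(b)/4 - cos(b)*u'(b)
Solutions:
 u(b) = C1/cos(b)^(5/4)


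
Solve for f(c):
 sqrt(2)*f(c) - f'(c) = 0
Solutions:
 f(c) = C1*exp(sqrt(2)*c)


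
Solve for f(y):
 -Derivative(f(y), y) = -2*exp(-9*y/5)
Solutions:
 f(y) = C1 - 10*exp(-9*y/5)/9


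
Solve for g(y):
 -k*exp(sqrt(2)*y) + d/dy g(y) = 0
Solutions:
 g(y) = C1 + sqrt(2)*k*exp(sqrt(2)*y)/2


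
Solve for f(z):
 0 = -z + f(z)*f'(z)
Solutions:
 f(z) = -sqrt(C1 + z^2)
 f(z) = sqrt(C1 + z^2)


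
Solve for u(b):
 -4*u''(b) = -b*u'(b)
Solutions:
 u(b) = C1 + C2*erfi(sqrt(2)*b/4)


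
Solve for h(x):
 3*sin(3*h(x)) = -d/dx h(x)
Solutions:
 h(x) = -acos((-C1 - exp(18*x))/(C1 - exp(18*x)))/3 + 2*pi/3
 h(x) = acos((-C1 - exp(18*x))/(C1 - exp(18*x)))/3


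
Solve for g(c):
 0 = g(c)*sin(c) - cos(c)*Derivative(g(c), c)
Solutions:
 g(c) = C1/cos(c)


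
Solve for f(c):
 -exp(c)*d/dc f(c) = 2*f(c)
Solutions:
 f(c) = C1*exp(2*exp(-c))


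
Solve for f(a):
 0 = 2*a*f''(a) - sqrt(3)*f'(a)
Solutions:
 f(a) = C1 + C2*a^(sqrt(3)/2 + 1)


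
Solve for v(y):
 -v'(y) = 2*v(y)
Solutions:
 v(y) = C1*exp(-2*y)


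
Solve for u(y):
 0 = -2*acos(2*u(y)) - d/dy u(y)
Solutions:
 Integral(1/acos(2*_y), (_y, u(y))) = C1 - 2*y


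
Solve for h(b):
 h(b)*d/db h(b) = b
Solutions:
 h(b) = -sqrt(C1 + b^2)
 h(b) = sqrt(C1 + b^2)


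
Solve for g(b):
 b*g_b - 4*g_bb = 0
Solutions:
 g(b) = C1 + C2*erfi(sqrt(2)*b/4)


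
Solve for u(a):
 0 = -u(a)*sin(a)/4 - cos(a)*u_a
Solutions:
 u(a) = C1*cos(a)^(1/4)


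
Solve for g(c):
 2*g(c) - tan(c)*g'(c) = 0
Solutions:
 g(c) = C1*sin(c)^2


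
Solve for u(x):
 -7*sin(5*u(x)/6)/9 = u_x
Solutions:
 7*x/9 + 3*log(cos(5*u(x)/6) - 1)/5 - 3*log(cos(5*u(x)/6) + 1)/5 = C1


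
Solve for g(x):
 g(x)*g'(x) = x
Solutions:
 g(x) = -sqrt(C1 + x^2)
 g(x) = sqrt(C1 + x^2)


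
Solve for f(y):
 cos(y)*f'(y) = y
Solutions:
 f(y) = C1 + Integral(y/cos(y), y)


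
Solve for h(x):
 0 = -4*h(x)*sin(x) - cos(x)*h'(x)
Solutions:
 h(x) = C1*cos(x)^4


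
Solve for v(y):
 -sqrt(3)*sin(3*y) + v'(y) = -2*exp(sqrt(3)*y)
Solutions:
 v(y) = C1 - 2*sqrt(3)*exp(sqrt(3)*y)/3 - sqrt(3)*cos(3*y)/3


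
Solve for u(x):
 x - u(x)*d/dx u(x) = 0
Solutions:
 u(x) = -sqrt(C1 + x^2)
 u(x) = sqrt(C1 + x^2)


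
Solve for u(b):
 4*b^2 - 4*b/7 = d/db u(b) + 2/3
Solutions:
 u(b) = C1 + 4*b^3/3 - 2*b^2/7 - 2*b/3


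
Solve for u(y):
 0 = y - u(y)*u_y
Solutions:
 u(y) = -sqrt(C1 + y^2)
 u(y) = sqrt(C1 + y^2)


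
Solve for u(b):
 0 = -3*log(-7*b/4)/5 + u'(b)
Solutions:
 u(b) = C1 + 3*b*log(-b)/5 + 3*b*(-2*log(2) - 1 + log(7))/5


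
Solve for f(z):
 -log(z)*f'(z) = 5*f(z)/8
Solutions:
 f(z) = C1*exp(-5*li(z)/8)


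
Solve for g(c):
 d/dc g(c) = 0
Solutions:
 g(c) = C1


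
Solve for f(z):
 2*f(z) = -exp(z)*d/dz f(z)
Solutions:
 f(z) = C1*exp(2*exp(-z))


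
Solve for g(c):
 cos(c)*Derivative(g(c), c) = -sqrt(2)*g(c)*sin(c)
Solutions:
 g(c) = C1*cos(c)^(sqrt(2))


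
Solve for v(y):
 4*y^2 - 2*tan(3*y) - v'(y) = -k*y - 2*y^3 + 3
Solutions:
 v(y) = C1 + k*y^2/2 + y^4/2 + 4*y^3/3 - 3*y + 2*log(cos(3*y))/3


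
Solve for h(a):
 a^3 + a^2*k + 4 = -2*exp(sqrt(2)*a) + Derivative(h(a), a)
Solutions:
 h(a) = C1 + a^4/4 + a^3*k/3 + 4*a + sqrt(2)*exp(sqrt(2)*a)


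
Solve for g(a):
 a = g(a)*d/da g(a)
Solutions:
 g(a) = -sqrt(C1 + a^2)
 g(a) = sqrt(C1 + a^2)


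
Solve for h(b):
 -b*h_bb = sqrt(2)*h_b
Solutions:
 h(b) = C1 + C2*b^(1 - sqrt(2))


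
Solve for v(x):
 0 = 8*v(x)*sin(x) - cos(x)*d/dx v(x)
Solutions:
 v(x) = C1/cos(x)^8


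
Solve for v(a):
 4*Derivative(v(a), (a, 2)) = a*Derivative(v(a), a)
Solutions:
 v(a) = C1 + C2*erfi(sqrt(2)*a/4)


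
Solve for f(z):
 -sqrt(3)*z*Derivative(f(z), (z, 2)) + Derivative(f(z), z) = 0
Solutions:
 f(z) = C1 + C2*z^(sqrt(3)/3 + 1)


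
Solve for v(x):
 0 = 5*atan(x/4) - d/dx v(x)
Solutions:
 v(x) = C1 + 5*x*atan(x/4) - 10*log(x^2 + 16)


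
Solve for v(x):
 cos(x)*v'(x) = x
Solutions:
 v(x) = C1 + Integral(x/cos(x), x)


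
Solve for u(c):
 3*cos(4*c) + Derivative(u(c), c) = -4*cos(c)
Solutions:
 u(c) = C1 - 4*sin(c) - 3*sin(4*c)/4


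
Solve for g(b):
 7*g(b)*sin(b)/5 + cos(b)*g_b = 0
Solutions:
 g(b) = C1*cos(b)^(7/5)


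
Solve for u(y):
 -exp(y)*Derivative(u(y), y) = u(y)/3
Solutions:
 u(y) = C1*exp(exp(-y)/3)


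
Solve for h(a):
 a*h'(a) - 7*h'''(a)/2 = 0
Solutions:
 h(a) = C1 + Integral(C2*airyai(2^(1/3)*7^(2/3)*a/7) + C3*airybi(2^(1/3)*7^(2/3)*a/7), a)


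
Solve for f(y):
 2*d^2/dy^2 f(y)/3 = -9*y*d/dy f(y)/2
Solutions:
 f(y) = C1 + C2*erf(3*sqrt(6)*y/4)


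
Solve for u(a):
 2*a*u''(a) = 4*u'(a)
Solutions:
 u(a) = C1 + C2*a^3


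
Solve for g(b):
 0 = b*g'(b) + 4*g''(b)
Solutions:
 g(b) = C1 + C2*erf(sqrt(2)*b/4)


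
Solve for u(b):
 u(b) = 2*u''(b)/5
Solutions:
 u(b) = C1*exp(-sqrt(10)*b/2) + C2*exp(sqrt(10)*b/2)


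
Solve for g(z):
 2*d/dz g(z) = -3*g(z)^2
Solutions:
 g(z) = 2/(C1 + 3*z)


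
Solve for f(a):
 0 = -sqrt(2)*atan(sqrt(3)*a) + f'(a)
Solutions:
 f(a) = C1 + sqrt(2)*(a*atan(sqrt(3)*a) - sqrt(3)*log(3*a^2 + 1)/6)


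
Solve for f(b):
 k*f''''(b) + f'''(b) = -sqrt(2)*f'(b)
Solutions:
 f(b) = C1 + C2*exp(-b*((sqrt(((27*sqrt(2) + 2/k^2)^2 - 4/k^4)/k^2)/2 + 27*sqrt(2)/(2*k) + k^(-3))^(1/3) + 1/k + 1/(k^2*(sqrt(((27*sqrt(2) + 2/k^2)^2 - 4/k^4)/k^2)/2 + 27*sqrt(2)/(2*k) + k^(-3))^(1/3)))/3) + C3*exp(b*((sqrt(((27*sqrt(2) + 2/k^2)^2 - 4/k^4)/k^2)/2 + 27*sqrt(2)/(2*k) + k^(-3))^(1/3) - sqrt(3)*I*(sqrt(((27*sqrt(2) + 2/k^2)^2 - 4/k^4)/k^2)/2 + 27*sqrt(2)/(2*k) + k^(-3))^(1/3) - 2/k - 4/(k^2*(-1 + sqrt(3)*I)*(sqrt(((27*sqrt(2) + 2/k^2)^2 - 4/k^4)/k^2)/2 + 27*sqrt(2)/(2*k) + k^(-3))^(1/3)))/6) + C4*exp(b*((sqrt(((27*sqrt(2) + 2/k^2)^2 - 4/k^4)/k^2)/2 + 27*sqrt(2)/(2*k) + k^(-3))^(1/3) + sqrt(3)*I*(sqrt(((27*sqrt(2) + 2/k^2)^2 - 4/k^4)/k^2)/2 + 27*sqrt(2)/(2*k) + k^(-3))^(1/3) - 2/k + 4/(k^2*(1 + sqrt(3)*I)*(sqrt(((27*sqrt(2) + 2/k^2)^2 - 4/k^4)/k^2)/2 + 27*sqrt(2)/(2*k) + k^(-3))^(1/3)))/6)


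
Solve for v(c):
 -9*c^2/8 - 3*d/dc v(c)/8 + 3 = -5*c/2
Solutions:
 v(c) = C1 - c^3 + 10*c^2/3 + 8*c


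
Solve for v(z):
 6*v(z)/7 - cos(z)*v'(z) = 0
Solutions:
 v(z) = C1*(sin(z) + 1)^(3/7)/(sin(z) - 1)^(3/7)


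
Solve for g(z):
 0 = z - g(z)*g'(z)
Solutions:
 g(z) = -sqrt(C1 + z^2)
 g(z) = sqrt(C1 + z^2)


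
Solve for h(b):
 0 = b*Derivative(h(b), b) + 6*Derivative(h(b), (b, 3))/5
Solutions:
 h(b) = C1 + Integral(C2*airyai(-5^(1/3)*6^(2/3)*b/6) + C3*airybi(-5^(1/3)*6^(2/3)*b/6), b)


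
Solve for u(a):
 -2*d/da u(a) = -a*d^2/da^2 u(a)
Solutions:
 u(a) = C1 + C2*a^3


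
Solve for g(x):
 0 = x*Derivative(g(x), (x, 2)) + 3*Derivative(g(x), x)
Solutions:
 g(x) = C1 + C2/x^2


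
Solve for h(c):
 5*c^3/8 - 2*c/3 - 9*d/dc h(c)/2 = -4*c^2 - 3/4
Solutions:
 h(c) = C1 + 5*c^4/144 + 8*c^3/27 - 2*c^2/27 + c/6


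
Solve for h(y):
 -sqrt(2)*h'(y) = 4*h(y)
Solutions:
 h(y) = C1*exp(-2*sqrt(2)*y)


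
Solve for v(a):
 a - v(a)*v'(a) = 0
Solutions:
 v(a) = -sqrt(C1 + a^2)
 v(a) = sqrt(C1 + a^2)


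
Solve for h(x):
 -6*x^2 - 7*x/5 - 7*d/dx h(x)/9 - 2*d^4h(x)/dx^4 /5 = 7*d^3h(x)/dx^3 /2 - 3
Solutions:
 h(x) = C1 + C2*exp(x*(-70 + 35*35^(2/3)/(4*sqrt(7494) + 1273)^(1/3) + 35^(1/3)*(4*sqrt(7494) + 1273)^(1/3))/24)*sin(sqrt(3)*35^(1/3)*x*(-(4*sqrt(7494) + 1273)^(1/3) + 35*35^(1/3)/(4*sqrt(7494) + 1273)^(1/3))/24) + C3*exp(x*(-70 + 35*35^(2/3)/(4*sqrt(7494) + 1273)^(1/3) + 35^(1/3)*(4*sqrt(7494) + 1273)^(1/3))/24)*cos(sqrt(3)*35^(1/3)*x*(-(4*sqrt(7494) + 1273)^(1/3) + 35*35^(1/3)/(4*sqrt(7494) + 1273)^(1/3))/24) + C4*exp(-x*(35*35^(2/3)/(4*sqrt(7494) + 1273)^(1/3) + 35 + 35^(1/3)*(4*sqrt(7494) + 1273)^(1/3))/12) - 18*x^3/7 - 9*x^2/10 + 513*x/7


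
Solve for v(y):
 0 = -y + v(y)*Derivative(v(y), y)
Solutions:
 v(y) = -sqrt(C1 + y^2)
 v(y) = sqrt(C1 + y^2)


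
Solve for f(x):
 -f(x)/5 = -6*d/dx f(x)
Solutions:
 f(x) = C1*exp(x/30)


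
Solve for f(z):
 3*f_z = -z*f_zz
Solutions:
 f(z) = C1 + C2/z^2


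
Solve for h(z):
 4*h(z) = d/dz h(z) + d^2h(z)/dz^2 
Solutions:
 h(z) = C1*exp(z*(-1 + sqrt(17))/2) + C2*exp(-z*(1 + sqrt(17))/2)


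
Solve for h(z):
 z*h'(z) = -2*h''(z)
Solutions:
 h(z) = C1 + C2*erf(z/2)


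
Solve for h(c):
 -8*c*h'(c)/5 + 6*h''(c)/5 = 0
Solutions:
 h(c) = C1 + C2*erfi(sqrt(6)*c/3)


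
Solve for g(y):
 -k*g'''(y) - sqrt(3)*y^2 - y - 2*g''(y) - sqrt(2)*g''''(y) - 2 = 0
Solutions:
 g(y) = C1 + C2*y + C3*exp(sqrt(2)*y*(-k + sqrt(k^2 - 8*sqrt(2)))/4) + C4*exp(-sqrt(2)*y*(k + sqrt(k^2 - 8*sqrt(2)))/4) - sqrt(3)*y^4/24 + y^3*(sqrt(3)*k - 1)/12 + y^2*(-sqrt(3)*k^2 + k - 4 + 2*sqrt(6))/8


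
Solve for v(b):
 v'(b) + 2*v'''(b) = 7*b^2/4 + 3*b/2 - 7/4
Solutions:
 v(b) = C1 + C2*sin(sqrt(2)*b/2) + C3*cos(sqrt(2)*b/2) + 7*b^3/12 + 3*b^2/4 - 35*b/4


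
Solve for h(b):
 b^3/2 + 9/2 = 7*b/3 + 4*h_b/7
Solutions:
 h(b) = C1 + 7*b^4/32 - 49*b^2/24 + 63*b/8


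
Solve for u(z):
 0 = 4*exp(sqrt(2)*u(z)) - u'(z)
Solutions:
 u(z) = sqrt(2)*(2*log(-1/(C1 + 4*z)) - log(2))/4


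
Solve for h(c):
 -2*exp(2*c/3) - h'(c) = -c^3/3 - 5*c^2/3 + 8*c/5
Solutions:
 h(c) = C1 + c^4/12 + 5*c^3/9 - 4*c^2/5 - 3*exp(2*c/3)


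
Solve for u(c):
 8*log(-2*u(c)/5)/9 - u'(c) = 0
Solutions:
 -9*Integral(1/(log(-_y) - log(5) + log(2)), (_y, u(c)))/8 = C1 - c


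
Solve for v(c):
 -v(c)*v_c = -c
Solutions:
 v(c) = -sqrt(C1 + c^2)
 v(c) = sqrt(C1 + c^2)


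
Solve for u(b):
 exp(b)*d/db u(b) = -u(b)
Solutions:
 u(b) = C1*exp(exp(-b))


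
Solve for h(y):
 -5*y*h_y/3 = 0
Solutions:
 h(y) = C1


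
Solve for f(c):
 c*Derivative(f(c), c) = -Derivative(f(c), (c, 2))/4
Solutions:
 f(c) = C1 + C2*erf(sqrt(2)*c)


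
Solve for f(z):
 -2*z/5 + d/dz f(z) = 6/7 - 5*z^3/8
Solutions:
 f(z) = C1 - 5*z^4/32 + z^2/5 + 6*z/7


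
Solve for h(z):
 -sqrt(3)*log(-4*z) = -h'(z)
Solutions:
 h(z) = C1 + sqrt(3)*z*log(-z) + sqrt(3)*z*(-1 + 2*log(2))


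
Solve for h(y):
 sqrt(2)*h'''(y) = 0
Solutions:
 h(y) = C1 + C2*y + C3*y^2


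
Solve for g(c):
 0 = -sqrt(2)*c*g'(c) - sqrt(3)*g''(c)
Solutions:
 g(c) = C1 + C2*erf(6^(3/4)*c/6)


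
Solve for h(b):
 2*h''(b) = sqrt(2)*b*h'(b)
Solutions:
 h(b) = C1 + C2*erfi(2^(1/4)*b/2)


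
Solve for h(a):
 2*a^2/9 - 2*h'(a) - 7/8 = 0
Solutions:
 h(a) = C1 + a^3/27 - 7*a/16


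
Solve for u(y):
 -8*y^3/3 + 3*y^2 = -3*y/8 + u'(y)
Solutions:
 u(y) = C1 - 2*y^4/3 + y^3 + 3*y^2/16


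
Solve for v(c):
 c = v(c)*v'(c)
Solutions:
 v(c) = -sqrt(C1 + c^2)
 v(c) = sqrt(C1 + c^2)


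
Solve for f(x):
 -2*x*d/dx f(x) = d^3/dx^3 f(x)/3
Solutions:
 f(x) = C1 + Integral(C2*airyai(-6^(1/3)*x) + C3*airybi(-6^(1/3)*x), x)


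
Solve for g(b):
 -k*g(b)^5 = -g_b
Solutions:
 g(b) = -(-1/(C1 + 4*b*k))^(1/4)
 g(b) = (-1/(C1 + 4*b*k))^(1/4)
 g(b) = -I*(-1/(C1 + 4*b*k))^(1/4)
 g(b) = I*(-1/(C1 + 4*b*k))^(1/4)


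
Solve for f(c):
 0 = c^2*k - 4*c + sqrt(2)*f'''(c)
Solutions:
 f(c) = C1 + C2*c + C3*c^2 - sqrt(2)*c^5*k/120 + sqrt(2)*c^4/12


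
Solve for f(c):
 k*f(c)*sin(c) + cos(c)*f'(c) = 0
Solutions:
 f(c) = C1*exp(k*log(cos(c)))


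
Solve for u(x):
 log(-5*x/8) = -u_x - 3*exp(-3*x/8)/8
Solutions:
 u(x) = C1 - x*log(-x) + x*(-log(5) + 1 + 3*log(2)) + exp(-3*x/8)


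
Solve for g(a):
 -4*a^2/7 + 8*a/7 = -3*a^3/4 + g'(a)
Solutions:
 g(a) = C1 + 3*a^4/16 - 4*a^3/21 + 4*a^2/7


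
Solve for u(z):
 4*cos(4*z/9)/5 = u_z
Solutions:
 u(z) = C1 + 9*sin(4*z/9)/5


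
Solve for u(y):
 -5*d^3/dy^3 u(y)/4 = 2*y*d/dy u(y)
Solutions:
 u(y) = C1 + Integral(C2*airyai(-2*5^(2/3)*y/5) + C3*airybi(-2*5^(2/3)*y/5), y)


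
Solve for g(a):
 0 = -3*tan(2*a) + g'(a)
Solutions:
 g(a) = C1 - 3*log(cos(2*a))/2


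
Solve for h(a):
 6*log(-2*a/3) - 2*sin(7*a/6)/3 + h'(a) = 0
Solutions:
 h(a) = C1 - 6*a*log(-a) - 6*a*log(2) + 6*a + 6*a*log(3) - 4*cos(7*a/6)/7


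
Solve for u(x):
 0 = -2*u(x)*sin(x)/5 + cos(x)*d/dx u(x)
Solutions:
 u(x) = C1/cos(x)^(2/5)


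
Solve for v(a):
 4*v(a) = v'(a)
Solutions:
 v(a) = C1*exp(4*a)


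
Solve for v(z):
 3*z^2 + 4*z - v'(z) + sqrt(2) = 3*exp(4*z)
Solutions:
 v(z) = C1 + z^3 + 2*z^2 + sqrt(2)*z - 3*exp(4*z)/4


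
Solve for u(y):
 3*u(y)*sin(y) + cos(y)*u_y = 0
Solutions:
 u(y) = C1*cos(y)^3


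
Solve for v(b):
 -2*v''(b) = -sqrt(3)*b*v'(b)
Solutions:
 v(b) = C1 + C2*erfi(3^(1/4)*b/2)


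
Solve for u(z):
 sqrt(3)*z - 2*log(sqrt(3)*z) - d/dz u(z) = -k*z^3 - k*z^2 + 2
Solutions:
 u(z) = C1 + k*z^4/4 + k*z^3/3 + sqrt(3)*z^2/2 - 2*z*log(z) - z*log(3)


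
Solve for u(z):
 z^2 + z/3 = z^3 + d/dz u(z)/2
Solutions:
 u(z) = C1 - z^4/2 + 2*z^3/3 + z^2/3


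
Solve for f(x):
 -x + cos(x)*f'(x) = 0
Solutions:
 f(x) = C1 + Integral(x/cos(x), x)


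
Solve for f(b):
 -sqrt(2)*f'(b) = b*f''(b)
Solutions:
 f(b) = C1 + C2*b^(1 - sqrt(2))


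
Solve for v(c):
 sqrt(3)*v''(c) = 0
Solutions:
 v(c) = C1 + C2*c


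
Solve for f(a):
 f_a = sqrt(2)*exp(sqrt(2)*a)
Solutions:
 f(a) = C1 + exp(sqrt(2)*a)


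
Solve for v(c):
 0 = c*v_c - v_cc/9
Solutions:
 v(c) = C1 + C2*erfi(3*sqrt(2)*c/2)


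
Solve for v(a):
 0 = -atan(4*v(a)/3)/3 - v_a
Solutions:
 Integral(1/atan(4*_y/3), (_y, v(a))) = C1 - a/3


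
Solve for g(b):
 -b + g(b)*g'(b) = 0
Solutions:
 g(b) = -sqrt(C1 + b^2)
 g(b) = sqrt(C1 + b^2)


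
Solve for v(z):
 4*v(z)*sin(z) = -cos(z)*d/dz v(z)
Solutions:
 v(z) = C1*cos(z)^4


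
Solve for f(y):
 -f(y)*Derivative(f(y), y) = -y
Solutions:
 f(y) = -sqrt(C1 + y^2)
 f(y) = sqrt(C1 + y^2)


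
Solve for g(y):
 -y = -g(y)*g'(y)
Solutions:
 g(y) = -sqrt(C1 + y^2)
 g(y) = sqrt(C1 + y^2)


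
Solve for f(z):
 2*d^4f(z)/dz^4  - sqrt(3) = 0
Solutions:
 f(z) = C1 + C2*z + C3*z^2 + C4*z^3 + sqrt(3)*z^4/48


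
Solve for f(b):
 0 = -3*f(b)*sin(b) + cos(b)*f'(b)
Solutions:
 f(b) = C1/cos(b)^3


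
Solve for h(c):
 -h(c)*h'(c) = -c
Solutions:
 h(c) = -sqrt(C1 + c^2)
 h(c) = sqrt(C1 + c^2)


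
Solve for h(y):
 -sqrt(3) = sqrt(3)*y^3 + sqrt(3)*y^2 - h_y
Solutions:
 h(y) = C1 + sqrt(3)*y^4/4 + sqrt(3)*y^3/3 + sqrt(3)*y


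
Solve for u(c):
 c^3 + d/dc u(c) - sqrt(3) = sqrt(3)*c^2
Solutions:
 u(c) = C1 - c^4/4 + sqrt(3)*c^3/3 + sqrt(3)*c


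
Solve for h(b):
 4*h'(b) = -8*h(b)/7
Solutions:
 h(b) = C1*exp(-2*b/7)


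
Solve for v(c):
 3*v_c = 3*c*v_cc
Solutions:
 v(c) = C1 + C2*c^2


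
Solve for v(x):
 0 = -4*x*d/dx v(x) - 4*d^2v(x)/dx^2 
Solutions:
 v(x) = C1 + C2*erf(sqrt(2)*x/2)


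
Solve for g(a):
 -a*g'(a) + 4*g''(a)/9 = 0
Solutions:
 g(a) = C1 + C2*erfi(3*sqrt(2)*a/4)


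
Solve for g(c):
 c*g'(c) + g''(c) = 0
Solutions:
 g(c) = C1 + C2*erf(sqrt(2)*c/2)


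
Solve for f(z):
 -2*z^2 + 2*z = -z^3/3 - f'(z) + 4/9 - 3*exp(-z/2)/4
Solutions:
 f(z) = C1 - z^4/12 + 2*z^3/3 - z^2 + 4*z/9 + 3*exp(-z/2)/2


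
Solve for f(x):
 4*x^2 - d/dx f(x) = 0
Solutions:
 f(x) = C1 + 4*x^3/3


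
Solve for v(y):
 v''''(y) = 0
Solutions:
 v(y) = C1 + C2*y + C3*y^2 + C4*y^3


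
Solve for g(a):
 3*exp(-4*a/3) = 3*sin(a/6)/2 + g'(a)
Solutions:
 g(a) = C1 + 9*cos(a/6) - 9*exp(-4*a/3)/4


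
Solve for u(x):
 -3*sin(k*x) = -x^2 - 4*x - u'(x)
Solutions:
 u(x) = C1 - x^3/3 - 2*x^2 - 3*cos(k*x)/k


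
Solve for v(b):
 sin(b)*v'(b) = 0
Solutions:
 v(b) = C1


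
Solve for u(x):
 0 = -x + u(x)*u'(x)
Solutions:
 u(x) = -sqrt(C1 + x^2)
 u(x) = sqrt(C1 + x^2)


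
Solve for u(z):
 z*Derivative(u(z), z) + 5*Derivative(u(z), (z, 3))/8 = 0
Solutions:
 u(z) = C1 + Integral(C2*airyai(-2*5^(2/3)*z/5) + C3*airybi(-2*5^(2/3)*z/5), z)


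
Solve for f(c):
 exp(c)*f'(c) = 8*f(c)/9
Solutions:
 f(c) = C1*exp(-8*exp(-c)/9)


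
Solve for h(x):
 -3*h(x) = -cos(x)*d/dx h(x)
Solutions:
 h(x) = C1*(sin(x) + 1)^(3/2)/(sin(x) - 1)^(3/2)


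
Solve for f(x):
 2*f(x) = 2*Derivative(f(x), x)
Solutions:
 f(x) = C1*exp(x)


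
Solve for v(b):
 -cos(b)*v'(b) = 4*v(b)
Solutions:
 v(b) = C1*(sin(b)^2 - 2*sin(b) + 1)/(sin(b)^2 + 2*sin(b) + 1)


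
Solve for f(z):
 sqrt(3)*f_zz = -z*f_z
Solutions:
 f(z) = C1 + C2*erf(sqrt(2)*3^(3/4)*z/6)


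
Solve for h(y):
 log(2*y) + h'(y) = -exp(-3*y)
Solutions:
 h(y) = C1 - y*log(y) + y*(1 - log(2)) + exp(-3*y)/3


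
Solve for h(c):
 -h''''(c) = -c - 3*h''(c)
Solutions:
 h(c) = C1 + C2*c + C3*exp(-sqrt(3)*c) + C4*exp(sqrt(3)*c) - c^3/18


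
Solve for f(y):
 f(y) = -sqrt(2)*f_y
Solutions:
 f(y) = C1*exp(-sqrt(2)*y/2)


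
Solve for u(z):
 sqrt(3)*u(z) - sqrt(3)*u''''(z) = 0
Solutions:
 u(z) = C1*exp(-z) + C2*exp(z) + C3*sin(z) + C4*cos(z)


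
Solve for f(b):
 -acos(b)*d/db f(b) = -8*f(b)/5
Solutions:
 f(b) = C1*exp(8*Integral(1/acos(b), b)/5)


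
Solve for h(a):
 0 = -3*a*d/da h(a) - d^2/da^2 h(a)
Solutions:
 h(a) = C1 + C2*erf(sqrt(6)*a/2)


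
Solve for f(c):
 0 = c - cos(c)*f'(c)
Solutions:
 f(c) = C1 + Integral(c/cos(c), c)


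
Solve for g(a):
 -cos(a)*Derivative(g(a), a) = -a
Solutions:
 g(a) = C1 + Integral(a/cos(a), a)


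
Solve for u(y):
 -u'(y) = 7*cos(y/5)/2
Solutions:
 u(y) = C1 - 35*sin(y/5)/2


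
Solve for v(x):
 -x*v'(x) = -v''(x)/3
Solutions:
 v(x) = C1 + C2*erfi(sqrt(6)*x/2)


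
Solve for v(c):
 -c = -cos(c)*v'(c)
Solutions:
 v(c) = C1 + Integral(c/cos(c), c)


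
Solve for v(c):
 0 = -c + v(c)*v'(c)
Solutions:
 v(c) = -sqrt(C1 + c^2)
 v(c) = sqrt(C1 + c^2)


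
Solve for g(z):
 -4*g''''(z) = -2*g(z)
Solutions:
 g(z) = C1*exp(-2^(3/4)*z/2) + C2*exp(2^(3/4)*z/2) + C3*sin(2^(3/4)*z/2) + C4*cos(2^(3/4)*z/2)


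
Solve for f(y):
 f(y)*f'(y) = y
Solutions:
 f(y) = -sqrt(C1 + y^2)
 f(y) = sqrt(C1 + y^2)


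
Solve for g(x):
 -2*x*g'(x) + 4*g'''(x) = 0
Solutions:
 g(x) = C1 + Integral(C2*airyai(2^(2/3)*x/2) + C3*airybi(2^(2/3)*x/2), x)


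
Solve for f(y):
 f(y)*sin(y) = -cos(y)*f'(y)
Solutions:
 f(y) = C1*cos(y)


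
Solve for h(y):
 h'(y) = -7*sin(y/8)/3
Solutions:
 h(y) = C1 + 56*cos(y/8)/3


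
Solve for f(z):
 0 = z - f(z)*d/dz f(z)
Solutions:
 f(z) = -sqrt(C1 + z^2)
 f(z) = sqrt(C1 + z^2)


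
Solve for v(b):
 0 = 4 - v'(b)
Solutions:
 v(b) = C1 + 4*b


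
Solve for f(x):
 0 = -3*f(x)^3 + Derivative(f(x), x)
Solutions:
 f(x) = -sqrt(2)*sqrt(-1/(C1 + 3*x))/2
 f(x) = sqrt(2)*sqrt(-1/(C1 + 3*x))/2


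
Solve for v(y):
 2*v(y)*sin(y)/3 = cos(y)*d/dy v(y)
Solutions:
 v(y) = C1/cos(y)^(2/3)


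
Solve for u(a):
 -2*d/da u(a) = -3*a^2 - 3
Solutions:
 u(a) = C1 + a^3/2 + 3*a/2


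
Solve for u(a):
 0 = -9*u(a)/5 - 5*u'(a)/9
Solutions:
 u(a) = C1*exp(-81*a/25)


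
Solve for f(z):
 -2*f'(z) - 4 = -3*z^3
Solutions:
 f(z) = C1 + 3*z^4/8 - 2*z


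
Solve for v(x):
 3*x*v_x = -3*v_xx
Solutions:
 v(x) = C1 + C2*erf(sqrt(2)*x/2)


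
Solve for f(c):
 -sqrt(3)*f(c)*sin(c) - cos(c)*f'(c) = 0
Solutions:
 f(c) = C1*cos(c)^(sqrt(3))


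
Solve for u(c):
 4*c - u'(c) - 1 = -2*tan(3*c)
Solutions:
 u(c) = C1 + 2*c^2 - c - 2*log(cos(3*c))/3


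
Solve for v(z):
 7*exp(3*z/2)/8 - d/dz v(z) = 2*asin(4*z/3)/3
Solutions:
 v(z) = C1 - 2*z*asin(4*z/3)/3 - sqrt(9 - 16*z^2)/6 + 7*exp(3*z/2)/12


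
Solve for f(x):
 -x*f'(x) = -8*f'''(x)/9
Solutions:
 f(x) = C1 + Integral(C2*airyai(3^(2/3)*x/2) + C3*airybi(3^(2/3)*x/2), x)


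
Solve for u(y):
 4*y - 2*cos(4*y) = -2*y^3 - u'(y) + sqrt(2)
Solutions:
 u(y) = C1 - y^4/2 - 2*y^2 + sqrt(2)*y + sin(4*y)/2


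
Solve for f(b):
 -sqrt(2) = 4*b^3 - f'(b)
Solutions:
 f(b) = C1 + b^4 + sqrt(2)*b


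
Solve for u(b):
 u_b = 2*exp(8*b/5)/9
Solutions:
 u(b) = C1 + 5*exp(8*b/5)/36


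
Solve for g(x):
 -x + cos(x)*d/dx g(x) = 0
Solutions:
 g(x) = C1 + Integral(x/cos(x), x)


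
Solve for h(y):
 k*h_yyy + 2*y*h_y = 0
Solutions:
 h(y) = C1 + Integral(C2*airyai(2^(1/3)*y*(-1/k)^(1/3)) + C3*airybi(2^(1/3)*y*(-1/k)^(1/3)), y)


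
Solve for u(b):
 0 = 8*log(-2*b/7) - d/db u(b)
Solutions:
 u(b) = C1 + 8*b*log(-b) + 8*b*(-log(7) - 1 + log(2))


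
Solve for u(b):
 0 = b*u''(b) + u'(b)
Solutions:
 u(b) = C1 + C2*log(b)


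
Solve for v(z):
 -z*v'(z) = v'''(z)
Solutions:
 v(z) = C1 + Integral(C2*airyai(-z) + C3*airybi(-z), z)


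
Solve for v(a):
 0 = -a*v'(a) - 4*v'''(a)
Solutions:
 v(a) = C1 + Integral(C2*airyai(-2^(1/3)*a/2) + C3*airybi(-2^(1/3)*a/2), a)


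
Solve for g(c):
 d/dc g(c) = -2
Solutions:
 g(c) = C1 - 2*c


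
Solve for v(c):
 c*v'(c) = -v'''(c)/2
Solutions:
 v(c) = C1 + Integral(C2*airyai(-2^(1/3)*c) + C3*airybi(-2^(1/3)*c), c)


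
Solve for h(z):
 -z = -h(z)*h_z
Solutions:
 h(z) = -sqrt(C1 + z^2)
 h(z) = sqrt(C1 + z^2)


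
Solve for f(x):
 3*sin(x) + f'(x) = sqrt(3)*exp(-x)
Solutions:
 f(x) = C1 + 3*cos(x) - sqrt(3)*exp(-x)


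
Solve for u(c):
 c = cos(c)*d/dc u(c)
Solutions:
 u(c) = C1 + Integral(c/cos(c), c)


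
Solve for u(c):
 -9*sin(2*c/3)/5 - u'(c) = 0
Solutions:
 u(c) = C1 + 27*cos(2*c/3)/10


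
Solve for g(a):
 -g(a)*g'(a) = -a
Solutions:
 g(a) = -sqrt(C1 + a^2)
 g(a) = sqrt(C1 + a^2)


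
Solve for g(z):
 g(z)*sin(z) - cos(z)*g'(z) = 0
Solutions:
 g(z) = C1/cos(z)


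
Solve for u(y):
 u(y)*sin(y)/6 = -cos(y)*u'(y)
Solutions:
 u(y) = C1*cos(y)^(1/6)


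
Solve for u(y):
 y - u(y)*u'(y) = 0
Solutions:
 u(y) = -sqrt(C1 + y^2)
 u(y) = sqrt(C1 + y^2)


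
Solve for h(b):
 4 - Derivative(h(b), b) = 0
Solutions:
 h(b) = C1 + 4*b


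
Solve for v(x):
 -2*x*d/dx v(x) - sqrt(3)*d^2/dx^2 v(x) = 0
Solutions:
 v(x) = C1 + C2*erf(3^(3/4)*x/3)


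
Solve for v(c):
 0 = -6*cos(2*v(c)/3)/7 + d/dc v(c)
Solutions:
 -6*c/7 - 3*log(sin(2*v(c)/3) - 1)/4 + 3*log(sin(2*v(c)/3) + 1)/4 = C1


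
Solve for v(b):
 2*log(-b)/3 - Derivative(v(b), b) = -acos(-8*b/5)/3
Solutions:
 v(b) = C1 + 2*b*log(-b)/3 + b*acos(-8*b/5)/3 - 2*b/3 + sqrt(25 - 64*b^2)/24


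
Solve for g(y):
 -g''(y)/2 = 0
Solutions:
 g(y) = C1 + C2*y


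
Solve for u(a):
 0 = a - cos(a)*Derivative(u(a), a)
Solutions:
 u(a) = C1 + Integral(a/cos(a), a)


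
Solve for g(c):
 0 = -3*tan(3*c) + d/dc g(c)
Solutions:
 g(c) = C1 - log(cos(3*c))


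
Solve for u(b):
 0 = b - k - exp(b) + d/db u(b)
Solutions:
 u(b) = C1 - b^2/2 + b*k + exp(b)


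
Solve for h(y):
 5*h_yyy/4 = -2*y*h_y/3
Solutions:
 h(y) = C1 + Integral(C2*airyai(-2*15^(2/3)*y/15) + C3*airybi(-2*15^(2/3)*y/15), y)


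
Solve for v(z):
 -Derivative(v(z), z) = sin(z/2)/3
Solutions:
 v(z) = C1 + 2*cos(z/2)/3


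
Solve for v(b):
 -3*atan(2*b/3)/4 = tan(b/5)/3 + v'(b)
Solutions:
 v(b) = C1 - 3*b*atan(2*b/3)/4 + 9*log(4*b^2 + 9)/16 + 5*log(cos(b/5))/3


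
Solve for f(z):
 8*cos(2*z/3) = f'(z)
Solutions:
 f(z) = C1 + 12*sin(2*z/3)


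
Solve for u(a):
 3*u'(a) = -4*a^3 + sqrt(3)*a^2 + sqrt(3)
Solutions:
 u(a) = C1 - a^4/3 + sqrt(3)*a^3/9 + sqrt(3)*a/3


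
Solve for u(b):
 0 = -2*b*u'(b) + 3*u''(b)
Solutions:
 u(b) = C1 + C2*erfi(sqrt(3)*b/3)


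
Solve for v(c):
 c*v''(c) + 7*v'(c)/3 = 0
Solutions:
 v(c) = C1 + C2/c^(4/3)


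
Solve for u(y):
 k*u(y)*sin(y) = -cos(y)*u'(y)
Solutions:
 u(y) = C1*exp(k*log(cos(y)))


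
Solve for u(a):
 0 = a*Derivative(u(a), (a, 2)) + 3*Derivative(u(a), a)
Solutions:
 u(a) = C1 + C2/a^2


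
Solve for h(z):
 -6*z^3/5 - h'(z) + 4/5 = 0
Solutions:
 h(z) = C1 - 3*z^4/10 + 4*z/5


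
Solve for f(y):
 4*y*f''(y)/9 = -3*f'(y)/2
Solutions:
 f(y) = C1 + C2/y^(19/8)


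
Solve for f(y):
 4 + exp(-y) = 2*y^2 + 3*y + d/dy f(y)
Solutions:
 f(y) = C1 - 2*y^3/3 - 3*y^2/2 + 4*y - exp(-y)


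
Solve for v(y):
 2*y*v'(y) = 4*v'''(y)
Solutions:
 v(y) = C1 + Integral(C2*airyai(2^(2/3)*y/2) + C3*airybi(2^(2/3)*y/2), y)


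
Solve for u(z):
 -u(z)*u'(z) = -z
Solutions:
 u(z) = -sqrt(C1 + z^2)
 u(z) = sqrt(C1 + z^2)


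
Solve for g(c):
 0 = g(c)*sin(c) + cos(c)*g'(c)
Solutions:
 g(c) = C1*cos(c)


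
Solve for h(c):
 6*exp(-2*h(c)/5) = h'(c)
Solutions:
 h(c) = 5*log(-sqrt(C1 + 6*c)) - 5*log(5) + 5*log(10)/2
 h(c) = 5*log(C1 + 6*c)/2 - 5*log(5) + 5*log(10)/2


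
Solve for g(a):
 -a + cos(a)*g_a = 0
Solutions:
 g(a) = C1 + Integral(a/cos(a), a)


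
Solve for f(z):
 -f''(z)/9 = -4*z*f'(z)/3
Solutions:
 f(z) = C1 + C2*erfi(sqrt(6)*z)


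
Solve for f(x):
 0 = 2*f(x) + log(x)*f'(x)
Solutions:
 f(x) = C1*exp(-2*li(x))


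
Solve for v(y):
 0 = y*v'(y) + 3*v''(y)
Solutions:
 v(y) = C1 + C2*erf(sqrt(6)*y/6)


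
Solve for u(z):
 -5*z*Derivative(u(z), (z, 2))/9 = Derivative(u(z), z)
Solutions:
 u(z) = C1 + C2/z^(4/5)


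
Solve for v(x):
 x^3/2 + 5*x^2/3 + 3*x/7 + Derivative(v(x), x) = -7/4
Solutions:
 v(x) = C1 - x^4/8 - 5*x^3/9 - 3*x^2/14 - 7*x/4


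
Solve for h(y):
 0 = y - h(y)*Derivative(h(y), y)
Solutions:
 h(y) = -sqrt(C1 + y^2)
 h(y) = sqrt(C1 + y^2)


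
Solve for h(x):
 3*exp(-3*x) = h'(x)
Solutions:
 h(x) = C1 - exp(-3*x)


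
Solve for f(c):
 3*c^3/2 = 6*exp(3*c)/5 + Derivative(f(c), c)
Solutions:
 f(c) = C1 + 3*c^4/8 - 2*exp(3*c)/5


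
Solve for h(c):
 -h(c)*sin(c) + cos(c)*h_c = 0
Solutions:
 h(c) = C1/cos(c)


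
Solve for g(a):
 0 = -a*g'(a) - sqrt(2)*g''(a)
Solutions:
 g(a) = C1 + C2*erf(2^(1/4)*a/2)


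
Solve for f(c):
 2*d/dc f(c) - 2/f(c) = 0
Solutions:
 f(c) = -sqrt(C1 + 2*c)
 f(c) = sqrt(C1 + 2*c)


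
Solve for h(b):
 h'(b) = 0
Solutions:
 h(b) = C1


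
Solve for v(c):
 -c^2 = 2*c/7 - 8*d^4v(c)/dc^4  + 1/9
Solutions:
 v(c) = C1 + C2*c + C3*c^2 + C4*c^3 + c^6/2880 + c^5/3360 + c^4/1728


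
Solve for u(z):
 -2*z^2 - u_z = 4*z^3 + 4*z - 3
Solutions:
 u(z) = C1 - z^4 - 2*z^3/3 - 2*z^2 + 3*z


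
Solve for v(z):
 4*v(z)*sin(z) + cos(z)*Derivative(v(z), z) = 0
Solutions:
 v(z) = C1*cos(z)^4


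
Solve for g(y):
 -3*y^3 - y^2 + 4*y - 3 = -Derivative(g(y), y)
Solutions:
 g(y) = C1 + 3*y^4/4 + y^3/3 - 2*y^2 + 3*y


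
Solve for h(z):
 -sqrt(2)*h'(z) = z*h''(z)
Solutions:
 h(z) = C1 + C2*z^(1 - sqrt(2))


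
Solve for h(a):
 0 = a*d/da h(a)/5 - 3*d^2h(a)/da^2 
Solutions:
 h(a) = C1 + C2*erfi(sqrt(30)*a/30)


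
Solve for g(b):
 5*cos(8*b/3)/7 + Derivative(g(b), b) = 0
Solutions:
 g(b) = C1 - 15*sin(8*b/3)/56


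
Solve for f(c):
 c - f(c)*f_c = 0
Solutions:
 f(c) = -sqrt(C1 + c^2)
 f(c) = sqrt(C1 + c^2)


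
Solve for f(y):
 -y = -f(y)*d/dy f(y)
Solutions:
 f(y) = -sqrt(C1 + y^2)
 f(y) = sqrt(C1 + y^2)


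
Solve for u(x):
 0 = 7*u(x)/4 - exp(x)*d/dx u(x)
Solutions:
 u(x) = C1*exp(-7*exp(-x)/4)


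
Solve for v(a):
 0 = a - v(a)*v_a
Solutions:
 v(a) = -sqrt(C1 + a^2)
 v(a) = sqrt(C1 + a^2)


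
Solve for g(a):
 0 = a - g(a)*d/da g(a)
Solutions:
 g(a) = -sqrt(C1 + a^2)
 g(a) = sqrt(C1 + a^2)


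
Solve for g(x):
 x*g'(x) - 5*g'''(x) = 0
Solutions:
 g(x) = C1 + Integral(C2*airyai(5^(2/3)*x/5) + C3*airybi(5^(2/3)*x/5), x)


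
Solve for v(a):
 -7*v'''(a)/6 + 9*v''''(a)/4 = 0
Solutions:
 v(a) = C1 + C2*a + C3*a^2 + C4*exp(14*a/27)


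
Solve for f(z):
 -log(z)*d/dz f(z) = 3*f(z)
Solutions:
 f(z) = C1*exp(-3*li(z))


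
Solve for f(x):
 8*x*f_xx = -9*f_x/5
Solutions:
 f(x) = C1 + C2*x^(31/40)


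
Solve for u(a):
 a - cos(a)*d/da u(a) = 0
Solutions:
 u(a) = C1 + Integral(a/cos(a), a)


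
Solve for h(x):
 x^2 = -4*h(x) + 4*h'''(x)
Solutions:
 h(x) = C3*exp(x) - x^2/4 + (C1*sin(sqrt(3)*x/2) + C2*cos(sqrt(3)*x/2))*exp(-x/2)


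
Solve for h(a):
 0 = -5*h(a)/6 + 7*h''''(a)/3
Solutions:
 h(a) = C1*exp(-14^(3/4)*5^(1/4)*a/14) + C2*exp(14^(3/4)*5^(1/4)*a/14) + C3*sin(14^(3/4)*5^(1/4)*a/14) + C4*cos(14^(3/4)*5^(1/4)*a/14)


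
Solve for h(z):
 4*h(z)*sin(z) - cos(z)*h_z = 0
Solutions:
 h(z) = C1/cos(z)^4


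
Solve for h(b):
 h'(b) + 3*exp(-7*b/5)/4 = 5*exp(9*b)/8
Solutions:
 h(b) = C1 + 5*exp(9*b)/72 + 15*exp(-7*b/5)/28


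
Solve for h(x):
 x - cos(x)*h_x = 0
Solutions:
 h(x) = C1 + Integral(x/cos(x), x)


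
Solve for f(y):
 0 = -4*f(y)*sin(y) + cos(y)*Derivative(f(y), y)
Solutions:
 f(y) = C1/cos(y)^4


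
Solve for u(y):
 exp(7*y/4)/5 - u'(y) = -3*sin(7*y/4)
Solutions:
 u(y) = C1 + 4*exp(7*y/4)/35 - 12*cos(7*y/4)/7


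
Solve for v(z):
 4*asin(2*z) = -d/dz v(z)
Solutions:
 v(z) = C1 - 4*z*asin(2*z) - 2*sqrt(1 - 4*z^2)


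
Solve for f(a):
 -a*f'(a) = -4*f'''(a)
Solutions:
 f(a) = C1 + Integral(C2*airyai(2^(1/3)*a/2) + C3*airybi(2^(1/3)*a/2), a)


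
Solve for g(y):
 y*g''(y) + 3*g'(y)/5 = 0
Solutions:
 g(y) = C1 + C2*y^(2/5)
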